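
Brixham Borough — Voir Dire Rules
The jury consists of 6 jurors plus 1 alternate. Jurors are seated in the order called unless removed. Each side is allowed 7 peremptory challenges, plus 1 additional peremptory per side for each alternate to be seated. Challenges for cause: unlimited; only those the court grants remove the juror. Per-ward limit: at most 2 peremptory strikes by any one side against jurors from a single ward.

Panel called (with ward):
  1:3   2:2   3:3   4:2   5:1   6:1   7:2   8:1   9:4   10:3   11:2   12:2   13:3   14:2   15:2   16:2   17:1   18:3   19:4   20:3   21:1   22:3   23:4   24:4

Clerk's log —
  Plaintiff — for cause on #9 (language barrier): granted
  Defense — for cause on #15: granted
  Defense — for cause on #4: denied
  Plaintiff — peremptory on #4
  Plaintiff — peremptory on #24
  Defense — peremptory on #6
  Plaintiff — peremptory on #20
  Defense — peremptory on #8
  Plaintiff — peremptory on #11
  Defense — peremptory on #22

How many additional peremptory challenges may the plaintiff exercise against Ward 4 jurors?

Plaintiff peremptories so far: #4, #24, #20, #11 — 4 of 8 used, 4 left overall.
Against Ward 4: #24 — 1 used; per-ward cap 2 leaves 1.
Binding limit: min(4, 1) = 1.

1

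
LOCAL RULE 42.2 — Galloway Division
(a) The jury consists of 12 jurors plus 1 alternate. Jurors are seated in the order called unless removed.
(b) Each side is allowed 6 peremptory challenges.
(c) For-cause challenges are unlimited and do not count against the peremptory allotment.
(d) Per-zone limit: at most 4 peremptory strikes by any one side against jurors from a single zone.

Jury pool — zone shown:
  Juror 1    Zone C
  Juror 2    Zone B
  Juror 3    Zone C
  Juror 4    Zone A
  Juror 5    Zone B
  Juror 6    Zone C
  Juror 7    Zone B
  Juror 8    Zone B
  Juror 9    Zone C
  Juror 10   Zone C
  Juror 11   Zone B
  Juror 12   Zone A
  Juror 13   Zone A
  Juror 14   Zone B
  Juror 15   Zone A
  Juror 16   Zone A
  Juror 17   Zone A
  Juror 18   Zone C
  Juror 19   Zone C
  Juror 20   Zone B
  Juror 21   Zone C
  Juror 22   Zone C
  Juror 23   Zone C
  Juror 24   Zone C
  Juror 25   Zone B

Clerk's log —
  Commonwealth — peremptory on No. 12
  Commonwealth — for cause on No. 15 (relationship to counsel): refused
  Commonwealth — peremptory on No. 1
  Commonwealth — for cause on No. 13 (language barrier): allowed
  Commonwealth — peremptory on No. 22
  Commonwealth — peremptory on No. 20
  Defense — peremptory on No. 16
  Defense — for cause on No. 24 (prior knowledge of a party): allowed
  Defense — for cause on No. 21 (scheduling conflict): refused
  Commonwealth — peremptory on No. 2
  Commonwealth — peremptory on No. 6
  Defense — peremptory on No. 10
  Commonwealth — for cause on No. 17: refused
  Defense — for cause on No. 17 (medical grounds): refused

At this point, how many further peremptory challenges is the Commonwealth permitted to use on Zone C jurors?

0

Commonwealth peremptories so far: #12, #1, #22, #20, #2, #6 — 6 of 6 used, 0 left overall.
Against Zone C: #1, #22, #6 — 3 used; per-zone cap 4 leaves 1.
Binding limit: min(0, 1) = 0.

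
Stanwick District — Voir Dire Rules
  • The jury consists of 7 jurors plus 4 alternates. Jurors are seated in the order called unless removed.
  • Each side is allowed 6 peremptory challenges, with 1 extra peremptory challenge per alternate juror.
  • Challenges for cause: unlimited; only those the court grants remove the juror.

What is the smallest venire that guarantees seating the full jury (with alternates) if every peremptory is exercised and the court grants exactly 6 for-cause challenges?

37

Seats to fill: 7 + 4 alternates = 11.
Peremptories: 6 + 1×4 = 10 per side × 2 sides = 20.
For-cause removals: 6.
Minimum venire: 11 + 20 + 6 = 37.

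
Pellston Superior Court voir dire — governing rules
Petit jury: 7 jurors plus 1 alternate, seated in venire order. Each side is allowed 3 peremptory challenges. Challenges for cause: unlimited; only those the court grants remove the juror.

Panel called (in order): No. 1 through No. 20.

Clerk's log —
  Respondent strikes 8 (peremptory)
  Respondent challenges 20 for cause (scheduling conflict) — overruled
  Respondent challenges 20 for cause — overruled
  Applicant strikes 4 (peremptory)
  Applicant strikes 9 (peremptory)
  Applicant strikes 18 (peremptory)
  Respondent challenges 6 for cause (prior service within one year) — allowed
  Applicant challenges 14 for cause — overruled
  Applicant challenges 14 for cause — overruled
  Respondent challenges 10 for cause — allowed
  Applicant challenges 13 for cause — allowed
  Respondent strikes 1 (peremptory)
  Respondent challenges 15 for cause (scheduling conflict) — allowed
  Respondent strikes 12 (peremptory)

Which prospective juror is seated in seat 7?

16

Removed: #1, #4, #6, #8, #9, #10, #12, #13, #15, #18. (#14, #20 stay — for-cause denied.)
Seating in order: seats 1–7 → #2, #3, #5, #7, #11, #14, #16; alternates → #17.
So seat 7 is #16.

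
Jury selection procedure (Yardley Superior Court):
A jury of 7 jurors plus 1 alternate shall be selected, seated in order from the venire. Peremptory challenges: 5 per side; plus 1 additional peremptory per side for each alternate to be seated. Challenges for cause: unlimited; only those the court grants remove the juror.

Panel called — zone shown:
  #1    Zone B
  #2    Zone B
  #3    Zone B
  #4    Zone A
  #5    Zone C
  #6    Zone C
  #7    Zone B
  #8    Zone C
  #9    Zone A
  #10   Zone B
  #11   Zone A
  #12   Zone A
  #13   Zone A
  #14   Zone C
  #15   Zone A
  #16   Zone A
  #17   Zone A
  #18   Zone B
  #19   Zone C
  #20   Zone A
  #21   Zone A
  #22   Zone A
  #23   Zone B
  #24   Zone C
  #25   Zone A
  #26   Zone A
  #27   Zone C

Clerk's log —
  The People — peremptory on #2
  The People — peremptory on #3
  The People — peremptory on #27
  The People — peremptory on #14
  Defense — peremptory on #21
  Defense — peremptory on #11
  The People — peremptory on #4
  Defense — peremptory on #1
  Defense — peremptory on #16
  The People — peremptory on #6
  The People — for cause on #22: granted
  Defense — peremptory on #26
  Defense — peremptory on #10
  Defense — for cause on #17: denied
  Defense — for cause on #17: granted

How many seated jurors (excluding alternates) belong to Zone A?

4

Removed: #1, #2, #3, #4, #6, #10, #11, #14, #16, #17, #21, #22, #26, #27.
Seated jurors 1–7: #5, #7, #8, #9, #12, #13, #15 (alternates #18 not counted).
Of those, in Zone A: #9, #12, #13, #15 → 4.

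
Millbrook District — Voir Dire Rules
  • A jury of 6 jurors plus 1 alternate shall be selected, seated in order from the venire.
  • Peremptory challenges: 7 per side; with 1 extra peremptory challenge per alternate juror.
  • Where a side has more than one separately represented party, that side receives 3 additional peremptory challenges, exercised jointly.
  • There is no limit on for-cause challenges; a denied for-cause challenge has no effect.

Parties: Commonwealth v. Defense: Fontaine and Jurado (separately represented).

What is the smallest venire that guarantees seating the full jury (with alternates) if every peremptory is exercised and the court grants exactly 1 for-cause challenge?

27

Seats to fill: 6 + 1 alternates = 7.
Peremptories — Commonwealth: 7 + 1×1 = 8; Defense: 7 + 1×1 + 3 = 11; total 19.
For-cause removals: 1.
Minimum venire: 7 + 19 + 1 = 27.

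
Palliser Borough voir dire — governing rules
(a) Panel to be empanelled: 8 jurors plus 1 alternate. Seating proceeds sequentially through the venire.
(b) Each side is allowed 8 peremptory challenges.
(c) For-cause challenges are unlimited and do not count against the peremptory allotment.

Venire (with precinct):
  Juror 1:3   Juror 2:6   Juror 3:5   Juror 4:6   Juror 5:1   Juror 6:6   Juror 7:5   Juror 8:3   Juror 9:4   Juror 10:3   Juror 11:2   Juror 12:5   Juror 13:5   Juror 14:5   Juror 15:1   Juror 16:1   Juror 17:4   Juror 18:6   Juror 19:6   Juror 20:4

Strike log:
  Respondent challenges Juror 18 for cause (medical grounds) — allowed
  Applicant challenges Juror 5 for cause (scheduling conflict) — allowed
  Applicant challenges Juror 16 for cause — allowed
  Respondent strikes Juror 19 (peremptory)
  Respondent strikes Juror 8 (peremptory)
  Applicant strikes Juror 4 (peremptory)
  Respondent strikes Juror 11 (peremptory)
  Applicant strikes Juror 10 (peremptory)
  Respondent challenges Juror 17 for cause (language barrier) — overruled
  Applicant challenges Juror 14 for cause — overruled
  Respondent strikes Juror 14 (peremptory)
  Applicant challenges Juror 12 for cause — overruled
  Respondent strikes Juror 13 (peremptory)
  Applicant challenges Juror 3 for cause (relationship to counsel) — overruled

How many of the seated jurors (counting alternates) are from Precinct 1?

Removed: #4, #5, #8, #10, #11, #13, #14, #16, #18, #19.
Seated (9 incl. alternates): #1, #2, #3, #6, #7, #9, #12, #15, #17.
Of those, in Precinct 1: #15 → 1.

1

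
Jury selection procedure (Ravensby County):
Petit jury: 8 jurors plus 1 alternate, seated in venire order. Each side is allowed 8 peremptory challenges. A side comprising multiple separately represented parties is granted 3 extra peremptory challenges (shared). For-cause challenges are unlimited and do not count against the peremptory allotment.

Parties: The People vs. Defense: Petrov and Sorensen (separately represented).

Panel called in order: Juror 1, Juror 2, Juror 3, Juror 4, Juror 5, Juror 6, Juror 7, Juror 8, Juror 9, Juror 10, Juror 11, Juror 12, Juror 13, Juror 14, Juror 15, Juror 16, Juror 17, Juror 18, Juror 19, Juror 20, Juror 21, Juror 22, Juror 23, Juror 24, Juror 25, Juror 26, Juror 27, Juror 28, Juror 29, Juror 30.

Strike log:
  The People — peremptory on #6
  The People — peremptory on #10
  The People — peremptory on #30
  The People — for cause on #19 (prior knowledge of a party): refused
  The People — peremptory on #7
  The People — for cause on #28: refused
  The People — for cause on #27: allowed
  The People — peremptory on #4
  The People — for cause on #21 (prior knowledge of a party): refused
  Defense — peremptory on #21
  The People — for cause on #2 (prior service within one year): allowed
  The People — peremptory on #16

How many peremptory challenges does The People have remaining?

The People allotment: 8.
The People peremptories used: #6, #10, #30, #7, #4, #16 — 6 (for-cause on #19, #28, #27, #21, #2 don't count).
Remaining: 8 − 6 = 2.

2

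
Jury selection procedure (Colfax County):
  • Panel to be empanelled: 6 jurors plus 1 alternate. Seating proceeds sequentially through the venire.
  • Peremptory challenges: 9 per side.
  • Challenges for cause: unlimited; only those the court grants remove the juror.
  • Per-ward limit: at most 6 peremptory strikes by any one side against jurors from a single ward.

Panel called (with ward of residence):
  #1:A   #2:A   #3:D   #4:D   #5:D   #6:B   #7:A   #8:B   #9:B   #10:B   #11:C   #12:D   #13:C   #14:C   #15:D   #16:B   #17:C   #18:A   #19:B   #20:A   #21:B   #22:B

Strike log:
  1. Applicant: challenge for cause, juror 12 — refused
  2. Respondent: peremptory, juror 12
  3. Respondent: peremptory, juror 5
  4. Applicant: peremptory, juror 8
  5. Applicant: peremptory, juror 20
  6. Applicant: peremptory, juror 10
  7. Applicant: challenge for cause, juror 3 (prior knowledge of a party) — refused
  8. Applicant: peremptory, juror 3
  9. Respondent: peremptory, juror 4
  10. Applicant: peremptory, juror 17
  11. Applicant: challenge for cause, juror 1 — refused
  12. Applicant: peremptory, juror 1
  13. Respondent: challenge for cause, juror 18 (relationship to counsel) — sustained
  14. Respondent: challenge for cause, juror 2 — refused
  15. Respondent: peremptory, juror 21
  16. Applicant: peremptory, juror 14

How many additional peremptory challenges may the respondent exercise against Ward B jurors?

Respondent peremptories so far: #12, #5, #4, #21 — 4 of 9 used, 5 left overall.
Against Ward B: #21 — 1 used; per-ward cap 6 leaves 5.
Binding limit: min(5, 5) = 5.

5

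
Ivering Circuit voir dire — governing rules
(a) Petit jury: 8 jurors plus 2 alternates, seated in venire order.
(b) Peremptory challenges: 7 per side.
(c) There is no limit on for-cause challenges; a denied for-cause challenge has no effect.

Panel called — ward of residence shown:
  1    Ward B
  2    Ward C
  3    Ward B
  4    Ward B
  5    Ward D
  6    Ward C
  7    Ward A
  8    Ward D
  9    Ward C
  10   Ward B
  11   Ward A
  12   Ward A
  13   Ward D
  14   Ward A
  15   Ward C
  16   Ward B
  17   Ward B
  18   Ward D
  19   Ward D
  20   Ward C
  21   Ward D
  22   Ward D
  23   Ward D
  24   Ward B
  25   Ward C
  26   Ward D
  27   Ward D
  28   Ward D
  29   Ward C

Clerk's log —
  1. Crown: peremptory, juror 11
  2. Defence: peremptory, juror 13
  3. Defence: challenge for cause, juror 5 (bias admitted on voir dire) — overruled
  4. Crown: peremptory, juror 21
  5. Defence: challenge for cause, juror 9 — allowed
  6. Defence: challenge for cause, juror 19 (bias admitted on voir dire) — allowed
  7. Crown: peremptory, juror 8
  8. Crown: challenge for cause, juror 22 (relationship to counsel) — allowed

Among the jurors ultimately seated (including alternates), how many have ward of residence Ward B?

Removed: #8, #9, #11, #13, #19, #21, #22.
Seated (10 incl. alternates): #1, #2, #3, #4, #5, #6, #7, #10, #12, #14.
Of those, in Ward B: #1, #3, #4, #10 → 4.

4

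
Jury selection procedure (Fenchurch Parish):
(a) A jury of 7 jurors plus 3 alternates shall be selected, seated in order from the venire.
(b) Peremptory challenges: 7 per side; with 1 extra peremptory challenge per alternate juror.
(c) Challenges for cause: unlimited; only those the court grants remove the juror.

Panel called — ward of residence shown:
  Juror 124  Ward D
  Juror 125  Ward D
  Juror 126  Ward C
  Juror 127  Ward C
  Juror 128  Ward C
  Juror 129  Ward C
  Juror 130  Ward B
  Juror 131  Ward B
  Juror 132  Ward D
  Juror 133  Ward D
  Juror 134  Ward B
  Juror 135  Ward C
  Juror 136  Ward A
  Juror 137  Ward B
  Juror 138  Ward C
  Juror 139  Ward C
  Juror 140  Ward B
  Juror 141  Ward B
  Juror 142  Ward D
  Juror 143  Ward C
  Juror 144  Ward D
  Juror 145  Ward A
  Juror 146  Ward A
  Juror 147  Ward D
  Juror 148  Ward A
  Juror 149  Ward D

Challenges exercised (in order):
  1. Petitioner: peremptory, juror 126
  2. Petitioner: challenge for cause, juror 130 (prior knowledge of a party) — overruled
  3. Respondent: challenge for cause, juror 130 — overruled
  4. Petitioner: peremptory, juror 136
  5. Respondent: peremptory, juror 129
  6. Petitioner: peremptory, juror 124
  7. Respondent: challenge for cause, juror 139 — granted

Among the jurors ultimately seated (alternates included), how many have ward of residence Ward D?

Removed: #124, #126, #129, #136, #139.
Seated (10 incl. alternates): #125, #127, #128, #130, #131, #132, #133, #134, #135, #137.
Of those, in Ward D: #125, #132, #133 → 3.

3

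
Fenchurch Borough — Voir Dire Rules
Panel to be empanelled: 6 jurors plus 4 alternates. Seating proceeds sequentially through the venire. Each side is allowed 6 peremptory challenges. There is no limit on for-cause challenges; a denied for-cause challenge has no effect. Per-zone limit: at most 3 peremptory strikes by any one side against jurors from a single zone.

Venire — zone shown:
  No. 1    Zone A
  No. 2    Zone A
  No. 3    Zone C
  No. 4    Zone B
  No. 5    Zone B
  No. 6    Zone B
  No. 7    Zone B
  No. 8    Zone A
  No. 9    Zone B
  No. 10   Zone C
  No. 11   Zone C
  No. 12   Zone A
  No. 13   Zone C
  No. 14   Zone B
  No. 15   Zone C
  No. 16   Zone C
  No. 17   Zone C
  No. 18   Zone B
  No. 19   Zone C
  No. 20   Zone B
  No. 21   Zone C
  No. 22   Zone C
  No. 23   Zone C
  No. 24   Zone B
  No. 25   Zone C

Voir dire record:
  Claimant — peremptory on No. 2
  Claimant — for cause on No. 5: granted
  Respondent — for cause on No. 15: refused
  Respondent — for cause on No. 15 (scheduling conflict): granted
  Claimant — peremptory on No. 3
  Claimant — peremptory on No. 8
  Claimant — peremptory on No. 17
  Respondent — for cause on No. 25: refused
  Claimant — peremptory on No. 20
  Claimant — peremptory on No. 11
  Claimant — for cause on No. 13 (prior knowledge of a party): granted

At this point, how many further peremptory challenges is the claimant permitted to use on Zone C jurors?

Claimant peremptories so far: #2, #3, #8, #17, #20, #11 — 6 of 6 used, 0 left overall.
Against Zone C: #3, #17, #11 — 3 used; per-zone cap 3 leaves 0.
Binding limit: min(0, 0) = 0.

0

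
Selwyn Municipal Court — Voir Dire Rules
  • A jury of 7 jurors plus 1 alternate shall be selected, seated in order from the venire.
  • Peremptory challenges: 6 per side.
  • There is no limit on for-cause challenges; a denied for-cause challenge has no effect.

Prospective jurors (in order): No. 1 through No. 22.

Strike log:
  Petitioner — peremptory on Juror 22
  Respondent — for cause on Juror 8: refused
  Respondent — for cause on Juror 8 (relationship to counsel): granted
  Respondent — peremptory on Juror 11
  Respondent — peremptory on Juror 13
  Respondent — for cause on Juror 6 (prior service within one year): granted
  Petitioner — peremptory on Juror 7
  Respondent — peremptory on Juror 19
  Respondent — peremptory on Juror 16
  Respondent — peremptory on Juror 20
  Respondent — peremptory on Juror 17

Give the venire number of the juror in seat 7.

Removed: #6, #7, #8, #11, #13, #16, #17, #19, #20, #22.
Filling seats in venire order through position 7: #1, #2, #3, #4, #5, #9, #10.
So seat 7 is #10.

10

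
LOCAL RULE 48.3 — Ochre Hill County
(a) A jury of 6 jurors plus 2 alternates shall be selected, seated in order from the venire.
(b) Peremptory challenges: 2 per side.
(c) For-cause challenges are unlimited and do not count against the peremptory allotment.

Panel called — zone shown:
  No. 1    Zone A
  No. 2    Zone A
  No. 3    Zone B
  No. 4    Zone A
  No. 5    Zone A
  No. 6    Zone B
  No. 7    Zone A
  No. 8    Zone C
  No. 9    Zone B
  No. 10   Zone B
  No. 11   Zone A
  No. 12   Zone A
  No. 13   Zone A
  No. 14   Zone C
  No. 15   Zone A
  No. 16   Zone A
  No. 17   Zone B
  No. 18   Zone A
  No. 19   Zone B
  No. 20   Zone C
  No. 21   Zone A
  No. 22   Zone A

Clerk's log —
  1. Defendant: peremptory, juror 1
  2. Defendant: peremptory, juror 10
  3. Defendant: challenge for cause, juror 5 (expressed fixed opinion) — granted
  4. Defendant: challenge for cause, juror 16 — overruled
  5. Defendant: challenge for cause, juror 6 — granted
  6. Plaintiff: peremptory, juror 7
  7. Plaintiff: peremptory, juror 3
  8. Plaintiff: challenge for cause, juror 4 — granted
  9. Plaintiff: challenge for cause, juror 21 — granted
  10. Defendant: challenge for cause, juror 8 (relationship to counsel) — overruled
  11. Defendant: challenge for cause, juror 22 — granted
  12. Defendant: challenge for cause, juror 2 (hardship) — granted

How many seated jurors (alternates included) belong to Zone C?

Removed: #1, #2, #3, #4, #5, #6, #7, #10, #21, #22.
Seated (8 incl. alternates): #8, #9, #11, #12, #13, #14, #15, #16.
Of those, in Zone C: #8, #14 → 2.

2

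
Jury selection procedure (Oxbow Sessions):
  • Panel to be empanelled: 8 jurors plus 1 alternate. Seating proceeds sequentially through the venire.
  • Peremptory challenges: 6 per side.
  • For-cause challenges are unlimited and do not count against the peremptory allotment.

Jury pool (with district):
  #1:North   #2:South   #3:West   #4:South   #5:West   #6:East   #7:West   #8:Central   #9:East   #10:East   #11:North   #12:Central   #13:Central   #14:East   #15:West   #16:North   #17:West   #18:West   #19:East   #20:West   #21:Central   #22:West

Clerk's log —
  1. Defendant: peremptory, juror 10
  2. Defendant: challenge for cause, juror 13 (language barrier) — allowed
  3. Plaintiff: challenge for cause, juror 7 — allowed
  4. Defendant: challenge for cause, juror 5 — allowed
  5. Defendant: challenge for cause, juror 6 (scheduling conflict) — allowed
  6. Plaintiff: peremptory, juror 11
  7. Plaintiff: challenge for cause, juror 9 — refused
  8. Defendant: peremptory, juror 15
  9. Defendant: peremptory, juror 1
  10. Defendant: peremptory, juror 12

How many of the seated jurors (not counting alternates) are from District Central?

Removed: #1, #5, #6, #7, #10, #11, #12, #13, #15.
Seated jurors 1–8: #2, #3, #4, #8, #9, #14, #16, #17 (alternates #18 not counted).
Of those, in District Central: #8 → 1.

1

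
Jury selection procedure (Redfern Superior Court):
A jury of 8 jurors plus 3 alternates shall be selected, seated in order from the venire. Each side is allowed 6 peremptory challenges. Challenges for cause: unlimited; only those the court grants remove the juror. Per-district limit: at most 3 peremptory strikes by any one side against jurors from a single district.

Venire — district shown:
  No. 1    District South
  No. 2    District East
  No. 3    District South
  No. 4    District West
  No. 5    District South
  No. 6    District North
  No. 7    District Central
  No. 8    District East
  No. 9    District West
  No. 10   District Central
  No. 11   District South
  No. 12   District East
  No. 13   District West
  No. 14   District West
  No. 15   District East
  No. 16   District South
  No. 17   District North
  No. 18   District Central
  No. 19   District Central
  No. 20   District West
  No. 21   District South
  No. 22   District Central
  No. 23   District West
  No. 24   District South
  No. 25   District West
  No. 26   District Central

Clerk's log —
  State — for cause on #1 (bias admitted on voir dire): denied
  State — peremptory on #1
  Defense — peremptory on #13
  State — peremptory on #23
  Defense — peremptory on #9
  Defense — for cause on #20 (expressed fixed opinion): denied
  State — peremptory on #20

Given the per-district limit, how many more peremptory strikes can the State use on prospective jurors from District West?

1

State peremptories so far: #1, #23, #20 — 3 of 6 used, 3 left overall.
Against District West: #23, #20 — 2 used; per-district cap 3 leaves 1.
Binding limit: min(3, 1) = 1.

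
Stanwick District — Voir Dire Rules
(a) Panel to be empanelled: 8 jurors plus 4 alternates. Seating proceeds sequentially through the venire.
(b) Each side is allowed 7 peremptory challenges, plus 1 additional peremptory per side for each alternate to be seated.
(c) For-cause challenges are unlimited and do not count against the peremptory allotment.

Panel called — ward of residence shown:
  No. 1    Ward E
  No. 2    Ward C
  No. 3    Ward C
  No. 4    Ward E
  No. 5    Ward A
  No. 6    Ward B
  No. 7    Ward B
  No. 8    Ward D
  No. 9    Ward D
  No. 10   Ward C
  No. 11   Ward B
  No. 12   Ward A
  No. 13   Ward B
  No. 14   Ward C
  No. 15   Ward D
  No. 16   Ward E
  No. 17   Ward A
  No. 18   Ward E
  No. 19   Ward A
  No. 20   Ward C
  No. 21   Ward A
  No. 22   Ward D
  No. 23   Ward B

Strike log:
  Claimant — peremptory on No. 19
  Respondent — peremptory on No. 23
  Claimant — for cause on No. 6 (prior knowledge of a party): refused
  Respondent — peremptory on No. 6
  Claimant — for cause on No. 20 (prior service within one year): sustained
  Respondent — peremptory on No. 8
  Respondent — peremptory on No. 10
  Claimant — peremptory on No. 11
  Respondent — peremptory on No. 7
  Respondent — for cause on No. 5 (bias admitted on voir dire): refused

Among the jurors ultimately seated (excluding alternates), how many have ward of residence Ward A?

Removed: #6, #7, #8, #10, #11, #19, #20, #23.
Seated jurors 1–8: #1, #2, #3, #4, #5, #9, #12, #13 (alternates #14, #15, #16, #17 not counted).
Of those, in Ward A: #5, #12 → 2.

2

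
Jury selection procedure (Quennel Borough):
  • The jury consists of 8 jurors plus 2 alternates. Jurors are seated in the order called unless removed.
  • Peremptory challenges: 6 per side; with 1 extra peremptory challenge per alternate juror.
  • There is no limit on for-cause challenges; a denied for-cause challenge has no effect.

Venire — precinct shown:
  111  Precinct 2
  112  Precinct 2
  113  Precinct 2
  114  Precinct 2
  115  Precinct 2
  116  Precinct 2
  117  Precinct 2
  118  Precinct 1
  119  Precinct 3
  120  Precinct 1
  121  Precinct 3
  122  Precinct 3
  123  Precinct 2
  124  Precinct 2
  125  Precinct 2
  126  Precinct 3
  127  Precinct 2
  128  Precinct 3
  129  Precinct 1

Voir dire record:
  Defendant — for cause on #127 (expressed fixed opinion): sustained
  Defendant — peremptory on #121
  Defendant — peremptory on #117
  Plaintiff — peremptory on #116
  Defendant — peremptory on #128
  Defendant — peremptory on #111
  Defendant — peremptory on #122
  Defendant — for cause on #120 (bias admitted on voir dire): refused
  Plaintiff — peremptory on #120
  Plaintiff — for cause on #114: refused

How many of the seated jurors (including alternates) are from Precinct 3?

2

Removed: #111, #116, #117, #120, #121, #122, #127, #128.
Seated (10 incl. alternates): #112, #113, #114, #115, #118, #119, #123, #124, #125, #126.
Of those, in Precinct 3: #119, #126 → 2.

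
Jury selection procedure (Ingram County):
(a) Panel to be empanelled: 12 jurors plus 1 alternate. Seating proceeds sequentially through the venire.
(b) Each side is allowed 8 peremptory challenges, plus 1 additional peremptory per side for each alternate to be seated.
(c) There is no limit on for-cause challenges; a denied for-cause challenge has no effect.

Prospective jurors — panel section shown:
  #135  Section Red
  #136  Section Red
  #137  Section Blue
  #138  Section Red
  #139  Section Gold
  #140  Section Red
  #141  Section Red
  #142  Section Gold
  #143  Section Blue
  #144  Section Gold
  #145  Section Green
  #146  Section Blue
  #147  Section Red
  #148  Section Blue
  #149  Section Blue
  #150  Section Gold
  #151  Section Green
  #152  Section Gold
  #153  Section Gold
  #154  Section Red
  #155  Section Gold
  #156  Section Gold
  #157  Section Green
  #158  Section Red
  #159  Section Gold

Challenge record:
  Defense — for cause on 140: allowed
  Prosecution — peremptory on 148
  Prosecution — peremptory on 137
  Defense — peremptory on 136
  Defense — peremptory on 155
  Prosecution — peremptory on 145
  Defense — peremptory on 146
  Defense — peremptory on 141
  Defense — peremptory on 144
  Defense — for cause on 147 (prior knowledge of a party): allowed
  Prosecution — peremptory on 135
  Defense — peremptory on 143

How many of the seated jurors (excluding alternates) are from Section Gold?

6

Removed: #135, #136, #137, #140, #141, #143, #144, #145, #146, #147, #148, #155.
Seated jurors 1–12: #138, #139, #142, #149, #150, #151, #152, #153, #154, #156, #157, #158 (alternates #159 not counted).
Of those, in Section Gold: #139, #142, #150, #152, #153, #156 → 6.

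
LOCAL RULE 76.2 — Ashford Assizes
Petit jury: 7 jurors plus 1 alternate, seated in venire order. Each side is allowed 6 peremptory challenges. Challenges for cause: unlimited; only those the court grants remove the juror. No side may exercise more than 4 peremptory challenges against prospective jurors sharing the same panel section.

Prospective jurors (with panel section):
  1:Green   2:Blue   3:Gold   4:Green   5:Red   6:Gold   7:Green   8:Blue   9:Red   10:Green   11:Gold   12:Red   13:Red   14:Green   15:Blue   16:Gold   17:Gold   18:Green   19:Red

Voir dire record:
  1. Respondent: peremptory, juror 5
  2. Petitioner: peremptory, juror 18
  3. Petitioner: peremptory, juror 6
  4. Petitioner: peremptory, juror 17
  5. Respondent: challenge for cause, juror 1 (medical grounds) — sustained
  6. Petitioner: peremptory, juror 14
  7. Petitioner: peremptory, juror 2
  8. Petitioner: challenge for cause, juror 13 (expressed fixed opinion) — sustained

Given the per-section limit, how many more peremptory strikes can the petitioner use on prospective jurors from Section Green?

Petitioner peremptories so far: #18, #6, #17, #14, #2 — 5 of 6 used, 1 left overall.
Against Section Green: #18, #14 — 2 used; per-section cap 4 leaves 2.
Binding limit: min(1, 2) = 1.

1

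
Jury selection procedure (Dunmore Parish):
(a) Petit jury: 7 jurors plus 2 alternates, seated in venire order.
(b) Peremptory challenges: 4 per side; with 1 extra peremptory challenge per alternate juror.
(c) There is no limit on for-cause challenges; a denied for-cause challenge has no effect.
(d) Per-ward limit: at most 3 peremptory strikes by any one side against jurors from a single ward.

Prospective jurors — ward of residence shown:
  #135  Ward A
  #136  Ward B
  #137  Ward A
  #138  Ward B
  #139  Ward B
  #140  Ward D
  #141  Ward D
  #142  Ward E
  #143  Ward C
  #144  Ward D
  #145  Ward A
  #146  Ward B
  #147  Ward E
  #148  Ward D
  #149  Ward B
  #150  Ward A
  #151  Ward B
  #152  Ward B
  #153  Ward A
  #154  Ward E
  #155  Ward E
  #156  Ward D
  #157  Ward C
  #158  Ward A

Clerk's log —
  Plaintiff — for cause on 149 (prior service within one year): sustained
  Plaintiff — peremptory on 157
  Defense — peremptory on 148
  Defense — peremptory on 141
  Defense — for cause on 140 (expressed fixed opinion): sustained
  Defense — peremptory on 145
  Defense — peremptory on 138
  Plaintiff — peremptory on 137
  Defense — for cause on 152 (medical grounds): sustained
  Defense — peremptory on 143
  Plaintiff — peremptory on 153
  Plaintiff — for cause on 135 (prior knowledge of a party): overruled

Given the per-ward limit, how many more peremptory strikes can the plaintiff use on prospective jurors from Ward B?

Plaintiff peremptories so far: #157, #137, #153 — 3 of 6 used, 3 left overall.
Against Ward B: none yet — per-ward cap 3 leaves 3.
Binding limit: min(3, 3) = 3.

3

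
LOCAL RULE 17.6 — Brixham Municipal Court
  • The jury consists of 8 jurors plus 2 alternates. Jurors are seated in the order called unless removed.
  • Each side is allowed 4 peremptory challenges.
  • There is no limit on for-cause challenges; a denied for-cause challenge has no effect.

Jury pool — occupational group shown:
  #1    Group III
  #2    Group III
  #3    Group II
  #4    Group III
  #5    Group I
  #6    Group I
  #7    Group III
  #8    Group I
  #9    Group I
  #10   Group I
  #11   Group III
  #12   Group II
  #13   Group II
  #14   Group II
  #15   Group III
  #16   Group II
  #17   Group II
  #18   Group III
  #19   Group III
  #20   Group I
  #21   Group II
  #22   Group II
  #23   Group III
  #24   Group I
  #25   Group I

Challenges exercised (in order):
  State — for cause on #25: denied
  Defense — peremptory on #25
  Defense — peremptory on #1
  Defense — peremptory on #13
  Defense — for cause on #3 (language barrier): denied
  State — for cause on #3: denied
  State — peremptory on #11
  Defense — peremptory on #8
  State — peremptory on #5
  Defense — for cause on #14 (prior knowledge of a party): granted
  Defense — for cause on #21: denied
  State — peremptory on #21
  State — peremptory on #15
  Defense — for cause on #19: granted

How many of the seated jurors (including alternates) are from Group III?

3

Removed: #1, #5, #8, #11, #13, #14, #15, #19, #21, #25.
Seated (10 incl. alternates): #2, #3, #4, #6, #7, #9, #10, #12, #16, #17.
Of those, in Group III: #2, #4, #7 → 3.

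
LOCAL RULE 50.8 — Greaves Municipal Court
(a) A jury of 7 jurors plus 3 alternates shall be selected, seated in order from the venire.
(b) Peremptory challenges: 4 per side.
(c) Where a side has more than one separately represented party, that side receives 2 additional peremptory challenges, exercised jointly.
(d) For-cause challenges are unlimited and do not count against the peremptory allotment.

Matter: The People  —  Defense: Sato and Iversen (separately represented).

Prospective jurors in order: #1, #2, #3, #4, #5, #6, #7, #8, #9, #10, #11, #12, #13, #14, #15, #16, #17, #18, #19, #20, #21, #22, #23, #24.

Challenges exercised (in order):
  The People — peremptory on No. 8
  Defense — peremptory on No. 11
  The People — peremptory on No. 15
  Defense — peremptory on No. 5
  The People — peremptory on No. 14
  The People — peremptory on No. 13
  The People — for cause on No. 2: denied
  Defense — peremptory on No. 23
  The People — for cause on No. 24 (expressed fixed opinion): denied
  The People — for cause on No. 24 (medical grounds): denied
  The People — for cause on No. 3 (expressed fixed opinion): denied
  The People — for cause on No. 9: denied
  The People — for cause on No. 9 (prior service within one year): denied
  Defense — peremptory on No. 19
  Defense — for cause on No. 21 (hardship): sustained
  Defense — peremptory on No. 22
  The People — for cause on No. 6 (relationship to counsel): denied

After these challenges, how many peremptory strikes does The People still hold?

The People allotment: 4.
The People peremptories used: #8, #15, #14, #13 — 4 (for-cause on #2, #24, #24, #3, #9, #9, #6 don't count).
Remaining: 4 − 4 = 0.

0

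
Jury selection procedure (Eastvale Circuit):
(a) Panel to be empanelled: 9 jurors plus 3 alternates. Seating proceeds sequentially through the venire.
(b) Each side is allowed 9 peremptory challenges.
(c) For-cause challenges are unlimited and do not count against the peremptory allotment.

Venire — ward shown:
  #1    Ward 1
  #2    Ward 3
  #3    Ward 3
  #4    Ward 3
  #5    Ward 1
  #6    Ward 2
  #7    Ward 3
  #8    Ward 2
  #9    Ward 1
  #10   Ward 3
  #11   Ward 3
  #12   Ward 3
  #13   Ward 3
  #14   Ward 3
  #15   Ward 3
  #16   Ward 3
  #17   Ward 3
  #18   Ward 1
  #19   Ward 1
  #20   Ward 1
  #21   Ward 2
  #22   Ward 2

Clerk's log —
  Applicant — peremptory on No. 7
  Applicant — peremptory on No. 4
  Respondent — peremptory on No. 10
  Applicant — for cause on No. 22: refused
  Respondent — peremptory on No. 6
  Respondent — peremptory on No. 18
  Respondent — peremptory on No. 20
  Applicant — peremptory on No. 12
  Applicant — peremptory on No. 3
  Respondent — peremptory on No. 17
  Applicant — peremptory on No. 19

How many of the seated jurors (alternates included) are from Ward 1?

3

Removed: #3, #4, #6, #7, #10, #12, #17, #18, #19, #20.
Seated (12 incl. alternates): #1, #2, #5, #8, #9, #11, #13, #14, #15, #16, #21, #22.
Of those, in Ward 1: #1, #5, #9 → 3.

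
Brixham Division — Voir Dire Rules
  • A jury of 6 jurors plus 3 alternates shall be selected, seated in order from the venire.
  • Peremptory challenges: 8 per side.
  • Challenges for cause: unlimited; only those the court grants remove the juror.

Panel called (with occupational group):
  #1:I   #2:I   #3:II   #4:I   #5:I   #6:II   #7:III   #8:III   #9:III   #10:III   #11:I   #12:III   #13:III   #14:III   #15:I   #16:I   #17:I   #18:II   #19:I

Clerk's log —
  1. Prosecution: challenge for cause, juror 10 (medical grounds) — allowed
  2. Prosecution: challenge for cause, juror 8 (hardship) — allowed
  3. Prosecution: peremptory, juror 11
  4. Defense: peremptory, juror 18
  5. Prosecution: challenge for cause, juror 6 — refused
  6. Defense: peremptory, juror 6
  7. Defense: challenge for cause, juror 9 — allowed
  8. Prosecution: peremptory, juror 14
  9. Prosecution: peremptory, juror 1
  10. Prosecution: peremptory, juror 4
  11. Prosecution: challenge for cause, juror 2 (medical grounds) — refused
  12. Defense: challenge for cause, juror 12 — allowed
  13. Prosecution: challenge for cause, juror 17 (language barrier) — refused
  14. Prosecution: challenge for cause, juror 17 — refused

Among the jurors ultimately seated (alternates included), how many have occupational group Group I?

6

Removed: #1, #4, #6, #8, #9, #10, #11, #12, #14, #18.
Seated (9 incl. alternates): #2, #3, #5, #7, #13, #15, #16, #17, #19.
Of those, in Group I: #2, #5, #15, #16, #17, #19 → 6.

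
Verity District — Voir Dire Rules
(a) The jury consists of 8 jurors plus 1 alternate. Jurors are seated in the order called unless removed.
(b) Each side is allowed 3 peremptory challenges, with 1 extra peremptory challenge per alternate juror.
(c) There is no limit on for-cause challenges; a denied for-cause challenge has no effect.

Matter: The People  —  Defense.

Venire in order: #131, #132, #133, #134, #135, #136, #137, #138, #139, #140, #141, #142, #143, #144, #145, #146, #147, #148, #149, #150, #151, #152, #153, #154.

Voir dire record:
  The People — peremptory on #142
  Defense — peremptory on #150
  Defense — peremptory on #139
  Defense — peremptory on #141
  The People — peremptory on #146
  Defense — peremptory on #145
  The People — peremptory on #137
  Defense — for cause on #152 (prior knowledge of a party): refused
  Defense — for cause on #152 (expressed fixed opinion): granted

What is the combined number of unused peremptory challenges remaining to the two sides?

1

The People allotment: 3 base + 1 × 1 alternate = 4. Defense allotment: 3 base + 1 × 1 alternate = 4.
The People peremptories used: #142, #146, #137 — 3.
Defense peremptories used: #150, #139, #141, #145 — 4 (for-cause on #152, #152 don't count).
Remaining: (4 − 3) + (4 − 4) = 1.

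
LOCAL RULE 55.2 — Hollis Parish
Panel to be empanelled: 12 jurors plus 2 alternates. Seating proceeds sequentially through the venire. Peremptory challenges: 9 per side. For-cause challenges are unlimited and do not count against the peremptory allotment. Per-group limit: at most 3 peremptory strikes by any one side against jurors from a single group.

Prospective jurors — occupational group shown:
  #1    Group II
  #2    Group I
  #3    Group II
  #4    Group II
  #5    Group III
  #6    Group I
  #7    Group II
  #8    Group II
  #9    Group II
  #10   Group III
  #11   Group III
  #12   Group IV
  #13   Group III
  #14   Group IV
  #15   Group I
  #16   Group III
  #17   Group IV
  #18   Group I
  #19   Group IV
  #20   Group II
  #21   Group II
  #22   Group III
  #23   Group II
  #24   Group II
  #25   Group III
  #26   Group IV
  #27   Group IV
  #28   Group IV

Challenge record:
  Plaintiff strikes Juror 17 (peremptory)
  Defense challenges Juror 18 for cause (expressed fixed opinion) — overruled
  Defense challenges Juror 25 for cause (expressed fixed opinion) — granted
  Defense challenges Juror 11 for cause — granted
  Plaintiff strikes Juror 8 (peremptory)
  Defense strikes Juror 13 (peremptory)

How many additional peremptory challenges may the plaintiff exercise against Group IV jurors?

Plaintiff peremptories so far: #17, #8 — 2 of 9 used, 7 left overall.
Against Group IV: #17 — 1 used; per-group cap 3 leaves 2.
Binding limit: min(7, 2) = 2.

2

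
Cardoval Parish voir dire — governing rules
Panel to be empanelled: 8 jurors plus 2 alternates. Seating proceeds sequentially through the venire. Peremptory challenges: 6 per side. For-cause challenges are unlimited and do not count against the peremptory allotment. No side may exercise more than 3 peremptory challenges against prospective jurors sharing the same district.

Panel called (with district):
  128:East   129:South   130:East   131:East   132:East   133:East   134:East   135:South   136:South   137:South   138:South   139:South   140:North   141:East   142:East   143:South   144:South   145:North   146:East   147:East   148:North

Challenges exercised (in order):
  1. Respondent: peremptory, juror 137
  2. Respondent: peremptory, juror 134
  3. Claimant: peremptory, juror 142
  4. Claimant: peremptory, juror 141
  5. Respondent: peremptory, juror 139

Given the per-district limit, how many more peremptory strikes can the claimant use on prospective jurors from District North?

Claimant peremptories so far: #142, #141 — 2 of 6 used, 4 left overall.
Against District North: none yet — per-district cap 3 leaves 3.
Binding limit: min(4, 3) = 3.

3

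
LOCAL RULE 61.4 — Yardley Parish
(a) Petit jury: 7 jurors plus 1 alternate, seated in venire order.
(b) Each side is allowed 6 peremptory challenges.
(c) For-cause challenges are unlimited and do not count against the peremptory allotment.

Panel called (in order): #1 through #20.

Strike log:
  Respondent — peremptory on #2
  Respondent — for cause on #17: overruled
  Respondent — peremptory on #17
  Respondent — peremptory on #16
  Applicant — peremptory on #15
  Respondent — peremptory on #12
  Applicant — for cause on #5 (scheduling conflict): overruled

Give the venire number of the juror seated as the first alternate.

9

Removed: #2, #12, #15, #16, #17. (#5 stays — for-cause denied.)
Seating in order: seats 1–7 → #1, #3, #4, #5, #6, #7, #8; alternates → #9.
So alternate 1 is #9.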